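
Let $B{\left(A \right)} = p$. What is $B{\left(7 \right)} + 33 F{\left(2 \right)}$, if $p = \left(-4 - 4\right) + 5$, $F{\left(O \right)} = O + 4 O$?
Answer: $327$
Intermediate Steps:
$F{\left(O \right)} = 5 O$
$p = -3$ ($p = -8 + 5 = -3$)
$B{\left(A \right)} = -3$
$B{\left(7 \right)} + 33 F{\left(2 \right)} = -3 + 33 \cdot 5 \cdot 2 = -3 + 33 \cdot 10 = -3 + 330 = 327$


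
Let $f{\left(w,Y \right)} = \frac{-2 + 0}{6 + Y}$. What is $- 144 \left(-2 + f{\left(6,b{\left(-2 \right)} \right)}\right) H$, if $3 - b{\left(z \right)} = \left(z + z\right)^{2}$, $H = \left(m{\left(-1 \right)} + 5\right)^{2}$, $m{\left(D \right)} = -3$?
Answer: $\frac{6912}{7} \approx 987.43$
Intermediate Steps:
$H = 4$ ($H = \left(-3 + 5\right)^{2} = 2^{2} = 4$)
$b{\left(z \right)} = 3 - 4 z^{2}$ ($b{\left(z \right)} = 3 - \left(z + z\right)^{2} = 3 - \left(2 z\right)^{2} = 3 - 4 z^{2}$)
$f{\left(w,Y \right)} = - \frac{2}{6 + Y}$
$- 144 \left(-2 + f{\left(6,b{\left(-2 \right)} \right)}\right) H = - 144 \left(-2 - \frac{2}{6 + \left(3 - 4 \left(-2\right)^{2}\right)}\right) 4 = - 144 \left(-2 - \frac{2}{6 + \left(3 - 16\right)}\right) 4 = - 144 \left(-2 - \frac{2}{6 - 13}\right) 4 = - 144 \left(-2 - \frac{2}{-7}\right) 4 = - 144 \left(-2 - - \frac{2}{7}\right) 4 = - 144 \left(-2 + \frac{2}{7}\right) 4 = - 144 \left(\left(- \frac{12}{7}\right) 4\right) = \left(-144\right) \left(- \frac{48}{7}\right) = \frac{6912}{7}$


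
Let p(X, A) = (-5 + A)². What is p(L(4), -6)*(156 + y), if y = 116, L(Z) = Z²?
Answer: 32912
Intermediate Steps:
p(L(4), -6)*(156 + y) = (-5 - 6)²*(156 + 116) = (-11)²*272 = 121*272 = 32912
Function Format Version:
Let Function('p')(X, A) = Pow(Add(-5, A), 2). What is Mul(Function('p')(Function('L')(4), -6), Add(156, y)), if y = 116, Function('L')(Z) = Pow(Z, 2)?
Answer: 32912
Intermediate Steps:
Mul(Function('p')(Function('L')(4), -6), Add(156, y)) = Mul(Pow(Add(-5, -6), 2), Add(156, 116)) = Mul(Pow(-11, 2), 272) = Mul(121, 272) = 32912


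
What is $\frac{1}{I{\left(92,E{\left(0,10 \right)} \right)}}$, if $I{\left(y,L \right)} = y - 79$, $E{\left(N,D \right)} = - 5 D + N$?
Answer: $\frac{1}{13} \approx 0.076923$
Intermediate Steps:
$E{\left(N,D \right)} = N - 5 D$
$I{\left(y,L \right)} = -79 + y$
$\frac{1}{I{\left(92,E{\left(0,10 \right)} \right)}} = \frac{1}{-79 + 92} = \frac{1}{13}$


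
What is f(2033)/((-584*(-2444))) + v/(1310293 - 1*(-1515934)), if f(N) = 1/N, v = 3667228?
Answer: 10641168969033331/8200842446626336 ≈ 1.2976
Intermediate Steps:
f(2033)/((-584*(-2444))) + v/(1310293 - 1*(-1515934)) = 1/(2033*((-584*(-2444)))) + 3667228/(1310293 - 1*(-1515934)) = (1/2033)/1427296 + 3667228/(1310293 + 1515934) = (1/2033)*(1/1427296) + 3667228/2826227 = 1/2901692768 + 3667228*(1/2826227) = 1/2901692768 + 3667228/2826227 = 10641168969033331/8200842446626336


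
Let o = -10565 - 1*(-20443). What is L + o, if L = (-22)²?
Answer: 10362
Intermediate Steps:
o = 9878 (o = -10565 + 20443 = 9878)
L = 484
L + o = 484 + 9878 = 10362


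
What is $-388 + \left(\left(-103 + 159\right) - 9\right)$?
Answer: $-341$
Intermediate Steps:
$-388 + \left(\left(-103 + 159\right) - 9\right) = -388 + \left(56 - 9\right) = -388 + 47 = -341$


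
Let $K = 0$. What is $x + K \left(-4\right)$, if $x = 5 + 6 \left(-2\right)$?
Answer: $-7$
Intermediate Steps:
$x = -7$ ($x = 5 - 12 = -7$)
$x + K \left(-4\right) = -7 + 0 \left(-4\right) = -7 + 0 = -7$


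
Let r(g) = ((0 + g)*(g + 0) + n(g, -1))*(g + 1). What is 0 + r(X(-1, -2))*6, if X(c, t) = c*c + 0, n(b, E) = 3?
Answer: 48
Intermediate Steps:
X(c, t) = c² (X(c, t) = c² + 0 = c²)
r(g) = (1 + g)*(3 + g²) (r(g) = ((0 + g)*(g + 0) + 3)*(g + 1) = (g*g + 3)*(1 + g) = (g² + 3)*(1 + g) = (3 + g²)*(1 + g) = (1 + g)*(3 + g²))
0 + r(X(-1, -2))*6 = 0 + (3 + ((-1)²)² + ((-1)²)³ + 3*(-1)²)*6 = 0 + (3 + 1² + 1³ + 3*1)*6 = 0 + (3 + 1 + 1 + 3)*6 = 0 + 8*6 = 0 + 48 = 48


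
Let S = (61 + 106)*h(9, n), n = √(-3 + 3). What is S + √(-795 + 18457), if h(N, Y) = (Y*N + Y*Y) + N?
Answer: 1503 + √17662 ≈ 1635.9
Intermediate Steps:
n = 0 (n = √0 = 0)
h(N, Y) = N + Y² + N*Y (h(N, Y) = (N*Y + Y²) + N = (Y² + N*Y) + N = N + Y² + N*Y)
S = 1503 (S = (61 + 106)*(9 + 0² + 9*0) = 167*(9 + 0 + 0) = 167*9 = 1503)
S + √(-795 + 18457) = 1503 + √(-795 + 18457) = 1503 + √17662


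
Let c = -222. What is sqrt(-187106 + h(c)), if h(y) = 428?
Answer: 3*I*sqrt(20742) ≈ 432.06*I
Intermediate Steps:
sqrt(-187106 + h(c)) = sqrt(-187106 + 428) = sqrt(-186678) = 3*I*sqrt(20742)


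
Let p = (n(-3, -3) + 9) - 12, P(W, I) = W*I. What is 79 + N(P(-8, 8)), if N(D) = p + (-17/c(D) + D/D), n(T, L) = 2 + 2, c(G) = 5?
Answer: 388/5 ≈ 77.600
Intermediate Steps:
n(T, L) = 4
P(W, I) = I*W
p = 1 (p = (4 + 9) - 12 = 13 - 12 = 1)
N(D) = -7/5 (N(D) = 1 + (-17/5 + D/D) = 1 + (-17*⅕ + 1) = 1 + (-17/5 + 1) = 1 - 12/5 = -7/5)
79 + N(P(-8, 8)) = 79 - 7/5 = 388/5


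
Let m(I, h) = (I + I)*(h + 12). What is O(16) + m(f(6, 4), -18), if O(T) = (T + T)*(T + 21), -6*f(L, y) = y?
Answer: 1192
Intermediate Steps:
f(L, y) = -y/6
m(I, h) = 2*I*(12 + h) (m(I, h) = (2*I)*(12 + h) = 2*I*(12 + h))
O(T) = 2*T*(21 + T) (O(T) = (2*T)*(21 + T) = 2*T*(21 + T))
O(16) + m(f(6, 4), -18) = 2*16*(21 + 16) + 2*(-⅙*4)*(12 - 18) = 2*16*37 + 2*(-⅔)*(-6) = 1184 + 8 = 1192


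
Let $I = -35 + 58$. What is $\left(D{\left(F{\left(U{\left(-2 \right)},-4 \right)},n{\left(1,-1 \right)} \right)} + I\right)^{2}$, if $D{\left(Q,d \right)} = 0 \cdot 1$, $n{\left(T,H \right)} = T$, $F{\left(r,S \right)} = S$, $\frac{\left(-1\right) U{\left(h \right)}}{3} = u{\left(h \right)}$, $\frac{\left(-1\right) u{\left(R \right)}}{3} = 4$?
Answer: $529$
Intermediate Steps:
$u{\left(R \right)} = -12$ ($u{\left(R \right)} = \left(-3\right) 4 = -12$)
$U{\left(h \right)} = 36$ ($U{\left(h \right)} = \left(-3\right) \left(-12\right) = 36$)
$D{\left(Q,d \right)} = 0$
$I = 23$
$\left(D{\left(F{\left(U{\left(-2 \right)},-4 \right)},n{\left(1,-1 \right)} \right)} + I\right)^{2} = \left(0 + 23\right)^{2} = 23^{2} = 529$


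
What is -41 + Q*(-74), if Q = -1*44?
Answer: 3215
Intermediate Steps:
Q = -44
-41 + Q*(-74) = -41 - 44*(-74) = -41 + 3256 = 3215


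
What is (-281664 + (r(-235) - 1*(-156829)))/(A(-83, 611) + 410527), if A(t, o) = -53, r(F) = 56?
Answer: -124779/410474 ≈ -0.30399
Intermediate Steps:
(-281664 + (r(-235) - 1*(-156829)))/(A(-83, 611) + 410527) = (-281664 + (56 - 1*(-156829)))/(-53 + 410527) = (-281664 + (56 + 156829))/410474 = (-281664 + 156885)*(1/410474) = -124779*1/410474 = -124779/410474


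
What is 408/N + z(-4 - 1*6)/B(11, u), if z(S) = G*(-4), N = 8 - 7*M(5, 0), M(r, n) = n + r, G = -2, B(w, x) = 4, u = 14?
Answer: -118/9 ≈ -13.111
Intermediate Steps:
N = -27 (N = 8 - 7*(0 + 5) = 8 - 7*5 = 8 - 35 = -27)
z(S) = 8 (z(S) = -2*(-4) = 8)
408/N + z(-4 - 1*6)/B(11, u) = 408/(-27) + 8/4 = 408*(-1/27) + 8*(¼) = -136/9 + 2 = -118/9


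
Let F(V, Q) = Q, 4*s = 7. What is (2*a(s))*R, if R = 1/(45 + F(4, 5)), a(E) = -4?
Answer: -4/25 ≈ -0.16000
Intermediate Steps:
s = 7/4 (s = (1/4)*7 = 7/4 ≈ 1.7500)
R = 1/50 (R = 1/(45 + 5) = 1/50 ≈ 0.020000)
(2*a(s))*R = (2*(-4))*(1/50) = -8*1/50 = -4/25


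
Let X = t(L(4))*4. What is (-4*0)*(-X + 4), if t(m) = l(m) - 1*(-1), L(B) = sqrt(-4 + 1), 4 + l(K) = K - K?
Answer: 0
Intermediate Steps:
l(K) = -4 (l(K) = -4 + (K - K) = -4 + 0 = -4)
L(B) = I*sqrt(3) (L(B) = sqrt(-3) = I*sqrt(3))
t(m) = -3 (t(m) = -4 - 1*(-1) = -4 + 1 = -3)
X = -12 (X = -3*4 = -12)
(-4*0)*(-X + 4) = (-4*0)*(-1*(-12) + 4) = 0*(12 + 4) = 0*16 = 0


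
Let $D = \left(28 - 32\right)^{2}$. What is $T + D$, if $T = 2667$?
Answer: $2683$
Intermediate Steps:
$D = 16$ ($D = \left(-4\right)^{2} = 16$)
$T + D = 2667 + 16 = 2683$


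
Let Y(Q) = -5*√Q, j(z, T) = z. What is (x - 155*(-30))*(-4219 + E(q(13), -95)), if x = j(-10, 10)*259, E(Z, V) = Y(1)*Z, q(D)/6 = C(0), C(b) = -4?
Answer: -8443940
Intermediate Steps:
q(D) = -24 (q(D) = 6*(-4) = -24)
E(Z, V) = -5*Z (E(Z, V) = (-5*√1)*Z = (-5*1)*Z = -5*Z)
x = -2590 (x = -10*259 = -2590)
(x - 155*(-30))*(-4219 + E(q(13), -95)) = (-2590 - 155*(-30))*(-4219 - 5*(-24)) = (-2590 + 4650)*(-4219 + 120) = 2060*(-4099) = -8443940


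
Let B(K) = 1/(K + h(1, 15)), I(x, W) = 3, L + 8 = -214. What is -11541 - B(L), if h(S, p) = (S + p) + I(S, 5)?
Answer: -2342822/203 ≈ -11541.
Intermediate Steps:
L = -222 (L = -8 - 214 = -222)
h(S, p) = 3 + S + p (h(S, p) = (S + p) + 3 = 3 + S + p)
B(K) = 1/(19 + K) (B(K) = 1/(K + (3 + 1 + 15)) = 1/(K + 19) = 1/(19 + K))
-11541 - B(L) = -11541 - 1/(19 - 222) = -11541 - 1/(-203) = -11541 - 1*(-1/203) = -11541 + 1/203 = -2342822/203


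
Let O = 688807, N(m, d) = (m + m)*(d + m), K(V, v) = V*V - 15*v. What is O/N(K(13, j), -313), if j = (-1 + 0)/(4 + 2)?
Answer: -196802/13867 ≈ -14.192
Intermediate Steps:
j = -⅙ (j = -1/6 = -1*⅙ = -⅙ ≈ -0.16667)
K(V, v) = V² - 15*v
N(m, d) = 2*m*(d + m) (N(m, d) = (2*m)*(d + m) = 2*m*(d + m))
O/N(K(13, j), -313) = 688807/((2*(13² - 15*(-⅙))*(-313 + (13² - 15*(-⅙))))) = 688807/((2*(169 + 5/2)*(-313 + (169 + 5/2)))) = 688807/((2*(343/2)*(-313 + 343/2))) = 688807/((2*(343/2)*(-283/2))) = 688807/(-97069/2) = 688807*(-2/97069) = -196802/13867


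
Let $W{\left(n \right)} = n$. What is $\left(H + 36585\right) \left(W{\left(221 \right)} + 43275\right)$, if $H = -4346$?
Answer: $1402267544$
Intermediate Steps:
$\left(H + 36585\right) \left(W{\left(221 \right)} + 43275\right) = \left(-4346 + 36585\right) \left(221 + 43275\right) = 32239 \cdot 43496 = 1402267544$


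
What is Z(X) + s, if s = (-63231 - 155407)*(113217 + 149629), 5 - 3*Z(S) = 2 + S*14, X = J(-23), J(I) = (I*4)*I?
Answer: -172404400865/3 ≈ -5.7468e+10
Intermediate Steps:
J(I) = 4*I**2 (J(I) = (4*I)*I = 4*I**2)
X = 2116 (X = 4*(-23)**2 = 4*529 = 2116)
Z(S) = 1 - 14*S/3 (Z(S) = 5/3 - (2 + S*14)/3 = 5/3 - (2 + 14*S)/3 = 5/3 + (-2/3 - 14*S/3) = 1 - 14*S/3)
s = -57468123748 (s = -218638*262846 = -57468123748)
Z(X) + s = (1 - 14/3*2116) - 57468123748 = (1 - 29624/3) - 57468123748 = -29621/3 - 57468123748 = -172404400865/3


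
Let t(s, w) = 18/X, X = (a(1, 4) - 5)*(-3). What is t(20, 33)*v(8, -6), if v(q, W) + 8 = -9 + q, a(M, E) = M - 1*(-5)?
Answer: 54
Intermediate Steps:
a(M, E) = 5 + M (a(M, E) = M + 5 = 5 + M)
X = -3 (X = ((5 + 1) - 5)*(-3) = (6 - 5)*(-3) = 1*(-3) = -3)
v(q, W) = -17 + q (v(q, W) = -8 + (-9 + q) = -17 + q)
t(s, w) = -6 (t(s, w) = 18/(-3) = 18*(-⅓) = -6)
t(20, 33)*v(8, -6) = -6*(-17 + 8) = -6*(-9) = 54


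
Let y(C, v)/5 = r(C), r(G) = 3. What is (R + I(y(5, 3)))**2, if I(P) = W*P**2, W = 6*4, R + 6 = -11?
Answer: 28976689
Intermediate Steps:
y(C, v) = 15 (y(C, v) = 5*3 = 15)
R = -17 (R = -6 - 11 = -17)
W = 24
I(P) = 24*P**2
(R + I(y(5, 3)))**2 = (-17 + 24*15**2)**2 = (-17 + 24*225)**2 = (-17 + 5400)**2 = 5383**2 = 28976689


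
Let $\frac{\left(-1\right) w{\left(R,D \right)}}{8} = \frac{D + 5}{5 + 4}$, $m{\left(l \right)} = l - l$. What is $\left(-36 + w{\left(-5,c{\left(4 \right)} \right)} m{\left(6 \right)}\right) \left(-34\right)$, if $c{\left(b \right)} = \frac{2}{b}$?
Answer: $1224$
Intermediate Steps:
$m{\left(l \right)} = 0$
$w{\left(R,D \right)} = - \frac{40}{9} - \frac{8 D}{9}$ ($w{\left(R,D \right)} = - 8 \frac{D + 5}{5 + 4} = - 8 \frac{5 + D}{9} = - 8 \left(5 + D\right) \frac{1}{9} = - 8 \left(\frac{5}{9} + \frac{D}{9}\right) = - \frac{40}{9} - \frac{8 D}{9}$)
$\left(-36 + w{\left(-5,c{\left(4 \right)} \right)} m{\left(6 \right)}\right) \left(-34\right) = \left(-36 + \left(- \frac{40}{9} - \frac{8 \cdot \frac{2}{4}}{9}\right) 0\right) \left(-34\right) = \left(-36 + \left(- \frac{40}{9} - \frac{8 \cdot 2 \cdot \frac{1}{4}}{9}\right) 0\right) \left(-34\right) = \left(-36 + \left(- \frac{40}{9} - \frac{4}{9}\right) 0\right) \left(-34\right) = \left(-36 - 0\right) \left(-34\right) = \left(-36 + 0\right) \left(-34\right) = \left(-36\right) \left(-34\right) = 1224$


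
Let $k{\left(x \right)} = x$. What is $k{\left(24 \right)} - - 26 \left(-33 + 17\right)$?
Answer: $-392$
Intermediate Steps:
$k{\left(24 \right)} - - 26 \left(-33 + 17\right) = 24 - - 26 \left(-33 + 17\right) = 24 - \left(-26\right) \left(-16\right) = 24 - 416 = -392$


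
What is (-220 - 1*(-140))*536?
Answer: -42880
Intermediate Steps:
(-220 - 1*(-140))*536 = (-220 + 140)*536 = -80*536 = -42880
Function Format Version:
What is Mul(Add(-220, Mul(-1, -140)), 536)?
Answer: -42880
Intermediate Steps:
Mul(Add(-220, Mul(-1, -140)), 536) = Mul(Add(-220, 140), 536) = Mul(-80, 536) = -42880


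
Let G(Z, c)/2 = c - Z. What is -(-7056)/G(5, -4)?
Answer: -392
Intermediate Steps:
G(Z, c) = -2*Z + 2*c (G(Z, c) = 2*(c - Z) = -2*Z + 2*c)
-(-7056)/G(5, -4) = -(-7056)/(-2*5 + 2*(-4)) = -(-7056)/(-10 - 8) = -(-7056)/(-18) = -(-7056)*(-1)/18 = -144*49/18 = -392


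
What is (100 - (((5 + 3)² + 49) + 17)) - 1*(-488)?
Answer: 458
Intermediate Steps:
(100 - (((5 + 3)² + 49) + 17)) - 1*(-488) = (100 - ((8² + 49) + 17)) + 488 = (100 - ((64 + 49) + 17)) + 488 = (100 - (113 + 17)) + 488 = (100 - 1*130) + 488 = (100 - 130) + 488 = -30 + 488 = 458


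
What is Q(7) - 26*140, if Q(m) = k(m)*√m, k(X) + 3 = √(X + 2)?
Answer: -3640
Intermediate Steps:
k(X) = -3 + √(2 + X) (k(X) = -3 + √(X + 2) = -3 + √(2 + X))
Q(m) = √m*(-3 + √(2 + m)) (Q(m) = (-3 + √(2 + m))*√m = √m*(-3 + √(2 + m)))
Q(7) - 26*140 = √7*(-3 + √(2 + 7)) - 26*140 = √7*(-3 + √9) - 3640 = √7*(-3 + 3) - 3640 = √7*0 - 3640 = 0 - 3640 = -3640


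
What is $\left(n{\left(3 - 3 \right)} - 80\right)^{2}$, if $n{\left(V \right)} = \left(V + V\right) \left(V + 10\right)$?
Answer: $6400$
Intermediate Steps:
$n{\left(V \right)} = 2 V \left(10 + V\right)$
$\left(n{\left(3 - 3 \right)} - 80\right)^{2} = \left(2 \left(3 - 3\right) \left(10 + \left(3 - 3\right)\right) - 80\right)^{2} = \left(2 \cdot 0 \left(10 + 0\right) - 80\right)^{2} = \left(2 \cdot 0 \cdot 10 - 80\right)^{2} = \left(0 - 80\right)^{2} = \left(-80\right)^{2} = 6400$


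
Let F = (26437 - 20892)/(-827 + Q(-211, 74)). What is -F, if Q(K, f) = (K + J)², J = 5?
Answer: -5545/41609 ≈ -0.13326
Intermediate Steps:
Q(K, f) = (5 + K)² (Q(K, f) = (K + 5)² = (5 + K)²)
F = 5545/41609 (F = (26437 - 20892)/(-827 + (5 - 211)²) = 5545/(-827 + (-206)²) = 5545/(-827 + 42436) = 5545/41609 ≈ 0.13326)
-F = -1*5545/41609 = -5545/41609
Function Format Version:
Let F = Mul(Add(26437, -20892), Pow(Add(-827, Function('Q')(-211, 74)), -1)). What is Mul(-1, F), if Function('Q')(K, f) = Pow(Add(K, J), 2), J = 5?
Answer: Rational(-5545, 41609) ≈ -0.13326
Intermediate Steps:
Function('Q')(K, f) = Pow(Add(5, K), 2) (Function('Q')(K, f) = Pow(Add(K, 5), 2) = Pow(Add(5, K), 2))
F = Rational(5545, 41609) (F = Mul(Add(26437, -20892), Pow(Add(-827, Pow(Add(5, -211), 2)), -1)) = Mul(5545, Pow(Add(-827, Pow(-206, 2)), -1)) = Mul(5545, Pow(Add(-827, 42436), -1)) = Mul(5545, Pow(41609, -1)) = Mul(5545, Rational(1, 41609)) = Rational(5545, 41609) ≈ 0.13326)
Mul(-1, F) = Mul(-1, Rational(5545, 41609)) = Rational(-5545, 41609)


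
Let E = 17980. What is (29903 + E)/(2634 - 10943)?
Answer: -47883/8309 ≈ -5.7628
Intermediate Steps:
(29903 + E)/(2634 - 10943) = (29903 + 17980)/(2634 - 10943) = 47883/(-8309) = 47883*(-1/8309) = -47883/8309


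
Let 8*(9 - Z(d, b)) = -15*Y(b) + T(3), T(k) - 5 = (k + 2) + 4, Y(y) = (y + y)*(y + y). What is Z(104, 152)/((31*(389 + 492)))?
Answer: 693149/109244 ≈ 6.3450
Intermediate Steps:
Y(y) = 4*y² (Y(y) = (2*y)*(2*y) = 4*y²)
T(k) = 11 + k (T(k) = 5 + ((k + 2) + 4) = 5 + ((2 + k) + 4) = 5 + (6 + k) = 11 + k)
Z(d, b) = 29/4 + 15*b²/2 (Z(d, b) = 9 - (-60*b² + (11 + 3))/8 = 9 - (-60*b² + 14)/8 = 9 - (14 - 60*b²)/8 = 9 + (-7/4 + 15*b²/2) = 29/4 + 15*b²/2)
Z(104, 152)/((31*(389 + 492))) = (29/4 + (15/2)*152²)/((31*(389 + 492))) = (29/4 + (15/2)*23104)/((31*881)) = (29/4 + 173280)/27311 = (693149/4)*(1/27311) = 693149/109244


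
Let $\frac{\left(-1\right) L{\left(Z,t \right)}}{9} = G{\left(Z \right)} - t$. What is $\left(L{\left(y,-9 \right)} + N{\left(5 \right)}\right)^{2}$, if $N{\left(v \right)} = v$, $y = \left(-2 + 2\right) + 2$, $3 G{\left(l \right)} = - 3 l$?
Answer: $3364$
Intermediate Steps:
$G{\left(l \right)} = - l$ ($G{\left(l \right)} = \frac{\left(-3\right) l}{3} = - l$)
$y = 2$ ($y = 0 + 2 = 2$)
$L{\left(Z,t \right)} = 9 Z + 9 t$ ($L{\left(Z,t \right)} = - 9 \left(- Z - t\right) = 9 Z + 9 t$)
$\left(L{\left(y,-9 \right)} + N{\left(5 \right)}\right)^{2} = \left(\left(9 \cdot 2 + 9 \left(-9\right)\right) + 5\right)^{2} = \left(\left(18 - 81\right) + 5\right)^{2} = \left(-63 + 5\right)^{2} = \left(-58\right)^{2} = 3364$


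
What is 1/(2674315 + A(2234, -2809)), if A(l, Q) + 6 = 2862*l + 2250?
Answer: 1/9070267 ≈ 1.1025e-7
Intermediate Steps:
A(l, Q) = 2244 + 2862*l (A(l, Q) = -6 + (2862*l + 2250) = -6 + (2250 + 2862*l) = 2244 + 2862*l)
1/(2674315 + A(2234, -2809)) = 1/(2674315 + (2244 + 2862*2234)) = 1/(2674315 + (2244 + 6393708)) = 1/(2674315 + 6395952) = 1/9070267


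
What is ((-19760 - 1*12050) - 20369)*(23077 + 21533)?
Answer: -2327705190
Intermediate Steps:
((-19760 - 1*12050) - 20369)*(23077 + 21533) = ((-19760 - 12050) - 20369)*44610 = (-31810 - 20369)*44610 = -52179*44610 = -2327705190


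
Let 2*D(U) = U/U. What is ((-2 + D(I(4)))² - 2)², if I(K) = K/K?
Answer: 1/16 ≈ 0.062500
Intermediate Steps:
I(K) = 1
D(U) = ½ (D(U) = (U/U)/2 = (½)*1 = ½)
((-2 + D(I(4)))² - 2)² = ((-2 + ½)² - 2)² = ((-3/2)² - 2)² = (9/4 - 2)² = (¼)² = 1/16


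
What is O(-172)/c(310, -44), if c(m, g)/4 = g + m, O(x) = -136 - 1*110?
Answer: -123/532 ≈ -0.23120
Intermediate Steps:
O(x) = -246 (O(x) = -136 - 110 = -246)
c(m, g) = 4*g + 4*m (c(m, g) = 4*(g + m) = 4*g + 4*m)
O(-172)/c(310, -44) = -246/(4*(-44) + 4*310) = -246/(-176 + 1240) = -246/1064 = -246*1/1064 = -123/532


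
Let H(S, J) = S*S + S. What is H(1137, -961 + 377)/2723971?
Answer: 1293906/2723971 ≈ 0.47501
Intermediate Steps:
H(S, J) = S + S**2 (H(S, J) = S**2 + S = S + S**2)
H(1137, -961 + 377)/2723971 = (1137*(1 + 1137))/2723971 = (1137*1138)*(1/2723971) = 1293906*(1/2723971) = 1293906/2723971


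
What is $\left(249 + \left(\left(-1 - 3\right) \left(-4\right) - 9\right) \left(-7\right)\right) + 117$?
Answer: $317$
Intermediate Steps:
$\left(249 + \left(\left(-1 - 3\right) \left(-4\right) - 9\right) \left(-7\right)\right) + 117 = \left(249 + \left(\left(-4\right) \left(-4\right) - 9\right) \left(-7\right)\right) + 117 = \left(249 + \left(16 - 9\right) \left(-7\right)\right) + 117 = \left(249 + 7 \left(-7\right)\right) + 117 = \left(249 - 49\right) + 117 = 200 + 117 = 317$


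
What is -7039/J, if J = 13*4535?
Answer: -7039/58955 ≈ -0.11940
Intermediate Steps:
J = 58955
-7039/J = -7039/58955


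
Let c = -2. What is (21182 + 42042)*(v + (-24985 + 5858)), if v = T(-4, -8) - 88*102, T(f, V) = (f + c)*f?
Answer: -1775266696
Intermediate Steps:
T(f, V) = f*(-2 + f) (T(f, V) = (f - 2)*f = (-2 + f)*f = f*(-2 + f))
v = -8952 (v = -4*(-2 - 4) - 88*102 = -4*(-6) - 8976 = 24 - 8976 = -8952)
(21182 + 42042)*(v + (-24985 + 5858)) = (21182 + 42042)*(-8952 + (-24985 + 5858)) = 63224*(-8952 - 19127) = 63224*(-28079) = -1775266696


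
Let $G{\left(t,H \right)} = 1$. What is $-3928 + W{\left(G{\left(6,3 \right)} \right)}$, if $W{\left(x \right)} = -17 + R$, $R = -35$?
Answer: $-3980$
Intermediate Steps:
$W{\left(x \right)} = -52$ ($W{\left(x \right)} = -17 - 35 = -52$)
$-3928 + W{\left(G{\left(6,3 \right)} \right)} = -3928 - 52 = -3980$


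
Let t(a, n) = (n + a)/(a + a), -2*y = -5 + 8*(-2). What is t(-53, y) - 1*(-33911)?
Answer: 7189217/212 ≈ 33911.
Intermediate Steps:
y = 21/2 (y = -(-5 + 8*(-2))/2 = -(-5 - 16)/2 = -1/2*(-21) = 21/2 ≈ 10.500)
t(a, n) = (a + n)/(2*a) (t(a, n) = (a + n)/((2*a)) = (a + n)*(1/(2*a)) = (a + n)/(2*a))
t(-53, y) - 1*(-33911) = (1/2)*(-53 + 21/2)/(-53) - 1*(-33911) = (1/2)*(-1/53)*(-85/2) + 33911 = 85/212 + 33911 = 7189217/212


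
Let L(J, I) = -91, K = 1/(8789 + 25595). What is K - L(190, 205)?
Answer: 3128945/34384 ≈ 91.000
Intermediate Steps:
K = 1/34384 ≈ 2.9083e-5
K - L(190, 205) = 1/34384 - 1*(-91) = 1/34384 + 91 = 3128945/34384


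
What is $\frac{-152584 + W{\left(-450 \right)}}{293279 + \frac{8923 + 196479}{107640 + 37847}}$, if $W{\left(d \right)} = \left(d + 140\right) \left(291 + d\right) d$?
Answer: $- \frac{3249173391908}{42668487275} \approx -76.149$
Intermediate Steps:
$W{\left(d \right)} = d \left(140 + d\right) \left(291 + d\right)$ ($W{\left(d \right)} = \left(140 + d\right) \left(291 + d\right) d = d \left(140 + d\right) \left(291 + d\right)$)
$\frac{-152584 + W{\left(-450 \right)}}{293279 + \frac{8923 + 196479}{107640 + 37847}} = \frac{-152584 - 450 \left(40740 + \left(-450\right)^{2} + 431 \left(-450\right)\right)}{293279 + \frac{8923 + 196479}{107640 + 37847}} = \frac{-152584 - 450 \left(40740 + 202500 - 193950\right)}{293279 + \frac{205402}{145487}} = \frac{-152584 - 22180500}{293279 + 205402 \cdot \frac{1}{145487}} = \frac{-152584 - 22180500}{293279 + \frac{205402}{145487}} = - \frac{22333084}{\frac{42668487275}{145487}} = \left(-22333084\right) \frac{145487}{42668487275} = - \frac{3249173391908}{42668487275}$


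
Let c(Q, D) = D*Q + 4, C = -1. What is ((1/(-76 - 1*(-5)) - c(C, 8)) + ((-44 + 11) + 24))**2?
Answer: 126736/5041 ≈ 25.141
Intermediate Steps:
c(Q, D) = 4 + D*Q
((1/(-76 - 1*(-5)) - c(C, 8)) + ((-44 + 11) + 24))**2 = ((1/(-76 - 1*(-5)) - (4 + 8*(-1))) + ((-44 + 11) + 24))**2 = ((1/(-76 + 5) - (4 - 8)) + (-33 + 24))**2 = ((1/(-71) - 1*(-4)) - 9)**2 = ((-1/71 + 4) - 9)**2 = (283/71 - 9)**2 = (-356/71)**2 = 126736/5041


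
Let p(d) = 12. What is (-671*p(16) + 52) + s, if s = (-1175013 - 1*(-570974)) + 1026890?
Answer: 414851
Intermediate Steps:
s = 422851 (s = (-1175013 + 570974) + 1026890 = -604039 + 1026890 = 422851)
(-671*p(16) + 52) + s = (-671*12 + 52) + 422851 = (-8052 + 52) + 422851 = -8000 + 422851 = 414851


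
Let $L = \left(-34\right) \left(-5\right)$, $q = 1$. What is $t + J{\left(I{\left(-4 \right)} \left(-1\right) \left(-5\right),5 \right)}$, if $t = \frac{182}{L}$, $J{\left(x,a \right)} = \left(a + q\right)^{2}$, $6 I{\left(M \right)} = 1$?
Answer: $\frac{3151}{85} \approx 37.071$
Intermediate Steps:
$I{\left(M \right)} = \frac{1}{6}$ ($I{\left(M \right)} = \frac{1}{6} \cdot 1 = \frac{1}{6}$)
$L = 170$
$J{\left(x,a \right)} = \left(1 + a\right)^{2}$ ($J{\left(x,a \right)} = \left(a + 1\right)^{2} = \left(1 + a\right)^{2}$)
$t = \frac{91}{85}$ ($t = \frac{182}{170} = 182 \cdot \frac{1}{170} = \frac{91}{85} \approx 1.0706$)
$t + J{\left(I{\left(-4 \right)} \left(-1\right) \left(-5\right),5 \right)} = \frac{91}{85} + \left(1 + 5\right)^{2} = \frac{91}{85} + 6^{2} = \frac{91}{85} + 36 = \frac{3151}{85}$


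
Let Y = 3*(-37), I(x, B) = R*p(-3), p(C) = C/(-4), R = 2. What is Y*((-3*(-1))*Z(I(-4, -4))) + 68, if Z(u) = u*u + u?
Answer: -4723/4 ≈ -1180.8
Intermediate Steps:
p(C) = -C/4 (p(C) = C*(-¼) = -C/4)
I(x, B) = 3/2 (I(x, B) = 2*(-¼*(-3)) = 2*(¾) = 3/2)
Z(u) = u + u² (Z(u) = u² + u = u + u²)
Y = -111
Y*((-3*(-1))*Z(I(-4, -4))) + 68 = -111*(-3*(-1))*3*(1 + 3/2)/2 + 68 = -333*(3/2)*(5/2) + 68 = -333*15/4 + 68 = -111*45/4 + 68 = -4995/4 + 68 = -4723/4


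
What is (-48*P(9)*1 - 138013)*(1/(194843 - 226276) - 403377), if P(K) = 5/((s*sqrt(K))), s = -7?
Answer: 1749770120087666/31433 ≈ 5.5667e+10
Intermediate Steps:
P(K) = -5/(7*sqrt(K)) (P(K) = 5/((-7*sqrt(K))) = 5*(-1/(7*sqrt(K))) = -5/(7*sqrt(K)))
(-48*P(9)*1 - 138013)*(1/(194843 - 226276) - 403377) = (-(-240)/(7*sqrt(9))*1 - 138013)*(1/(194843 - 226276) - 403377) = (-(-240)/(7*3)*1 - 138013)*(1/(-31433) - 403377) = (-48*(-5/21)*1 - 138013)*(-1/31433 - 403377) = ((80/7)*1 - 138013)*(-12679349242/31433) = (80/7 - 138013)*(-12679349242/31433) = -966011/7*(-12679349242/31433) = 1749770120087666/31433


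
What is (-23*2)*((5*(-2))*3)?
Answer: 1380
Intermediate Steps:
(-23*2)*((5*(-2))*3) = -(-460)*3 = -46*(-30) = 1380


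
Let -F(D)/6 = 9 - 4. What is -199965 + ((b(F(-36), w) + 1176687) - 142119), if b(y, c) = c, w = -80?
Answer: 834523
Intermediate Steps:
F(D) = -30 (F(D) = -6*(9 - 4) = -6*5 = -30)
-199965 + ((b(F(-36), w) + 1176687) - 142119) = -199965 + ((-80 + 1176687) - 142119) = -199965 + (1176607 - 142119) = -199965 + 1034488 = 834523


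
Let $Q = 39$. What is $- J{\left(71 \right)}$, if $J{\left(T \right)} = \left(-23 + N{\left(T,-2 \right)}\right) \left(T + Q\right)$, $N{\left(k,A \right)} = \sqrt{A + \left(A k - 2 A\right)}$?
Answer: $2530 - 220 i \sqrt{35} \approx 2530.0 - 1301.5 i$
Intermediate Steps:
$N{\left(k,A \right)} = \sqrt{- A + A k}$ ($N{\left(k,A \right)} = \sqrt{A + \left(- 2 A + A k\right)} = \sqrt{- A + A k}$)
$J{\left(T \right)} = \left(-23 + \sqrt{2 - 2 T}\right) \left(39 + T\right)$ ($J{\left(T \right)} = \left(-23 + \sqrt{- 2 \left(-1 + T\right)}\right) \left(T + 39\right) = \left(-23 + \sqrt{2 - 2 T}\right) \left(39 + T\right)$)
$- J{\left(71 \right)} = - (-897 - 1633 + 39 \sqrt{2 - 142} + 71 \sqrt{2 - 142}) = - (-897 - 1633 + 39 \sqrt{-140} + 71 \sqrt{-140}) = - (-897 - 1633 + 39 \cdot 2 i \sqrt{35} + 71 \cdot 2 i \sqrt{35}) = - (-897 - 1633 + 78 i \sqrt{35} + 142 i \sqrt{35}) = - (-2530 + 220 i \sqrt{35}) = 2530 - 220 i \sqrt{35}$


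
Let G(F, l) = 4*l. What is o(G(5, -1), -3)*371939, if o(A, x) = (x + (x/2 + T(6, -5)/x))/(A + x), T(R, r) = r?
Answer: 6322963/42 ≈ 1.5055e+5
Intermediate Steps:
o(A, x) = (-5/x + 3*x/2)/(A + x) (o(A, x) = (x + (x/2 - 5/x))/(A + x) = (-5/x + 3*x/2)/(A + x))
o(G(5, -1), -3)*371939 = ((½)*(-10 + 3*(-3)²)/(-3*(4*(-1) - 3)))*371939 = ((½)*(-⅓)*(-10 + 3*9)/(-4 - 3))*371939 = ((½)*(-⅓)*(-10 + 27)/(-7))*371939 = ((½)*(-⅓)*(-⅐)*17)*371939 = (17/42)*371939 = 6322963/42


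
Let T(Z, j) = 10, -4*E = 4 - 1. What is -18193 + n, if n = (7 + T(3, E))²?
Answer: -17904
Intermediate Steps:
E = -¾ (E = -(4 - 1)/4 = -¼*3 = -¾ ≈ -0.75000)
n = 289 (n = (7 + 10)² = 17² = 289)
-18193 + n = -18193 + 289 = -17904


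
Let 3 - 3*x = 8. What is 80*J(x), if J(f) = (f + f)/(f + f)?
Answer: 80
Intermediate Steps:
x = -5/3 (x = 1 - ⅓*8 = 1 - 8/3 = -5/3 ≈ -1.6667)
J(f) = 1 (J(f) = (2*f)/((2*f)) = (2*f)*(1/(2*f)) = 1)
80*J(x) = 80*1 = 80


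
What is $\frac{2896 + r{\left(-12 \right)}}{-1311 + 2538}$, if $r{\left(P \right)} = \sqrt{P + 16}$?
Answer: $\frac{966}{409} \approx 2.3619$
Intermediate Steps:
$r{\left(P \right)} = \sqrt{16 + P}$
$\frac{2896 + r{\left(-12 \right)}}{-1311 + 2538} = \frac{2896 + \sqrt{16 - 12}}{-1311 + 2538} = \frac{2896 + \sqrt{4}}{1227} = \left(2896 + 2\right) \frac{1}{1227} = 2898 \cdot \frac{1}{1227} = \frac{966}{409}$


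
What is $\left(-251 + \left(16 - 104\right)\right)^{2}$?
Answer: $114921$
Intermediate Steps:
$\left(-251 + \left(16 - 104\right)\right)^{2} = \left(-251 - 88\right)^{2} = \left(-339\right)^{2} = 114921$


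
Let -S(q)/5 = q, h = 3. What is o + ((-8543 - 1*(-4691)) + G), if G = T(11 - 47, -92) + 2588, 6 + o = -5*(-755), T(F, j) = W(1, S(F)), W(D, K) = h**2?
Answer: 2514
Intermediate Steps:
S(q) = -5*q
W(D, K) = 9 (W(D, K) = 3**2 = 9)
T(F, j) = 9
o = 3769 (o = -6 - 5*(-755) = -6 + 3775 = 3769)
G = 2597 (G = 9 + 2588 = 2597)
o + ((-8543 - 1*(-4691)) + G) = 3769 + ((-8543 - 1*(-4691)) + 2597) = 3769 + ((-8543 + 4691) + 2597) = 3769 + (-3852 + 2597) = 3769 - 1255 = 2514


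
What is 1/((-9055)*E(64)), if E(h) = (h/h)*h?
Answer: -1/579520 ≈ -1.7256e-6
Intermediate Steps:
E(h) = h (E(h) = 1*h = h)
1/((-9055)*E(64)) = 1/(-9055*64) = -1/9055*1/64 = -1/579520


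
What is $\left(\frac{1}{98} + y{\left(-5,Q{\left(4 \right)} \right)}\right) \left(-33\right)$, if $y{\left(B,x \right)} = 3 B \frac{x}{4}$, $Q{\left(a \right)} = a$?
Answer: $\frac{48477}{98} \approx 494.66$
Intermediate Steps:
$y{\left(B,x \right)} = \frac{3 B x}{4}$ ($y{\left(B,x \right)} = 3 B x \frac{1}{4} = 3 B \frac{x}{4} = \frac{3 B x}{4}$)
$\left(\frac{1}{98} + y{\left(-5,Q{\left(4 \right)} \right)}\right) \left(-33\right) = \left(\frac{1}{98} + \frac{3}{4} \left(-5\right) 4\right) \left(-33\right) = \left(\frac{1}{98} - 15\right) \left(-33\right) = \left(- \frac{1469}{98}\right) \left(-33\right) = \frac{48477}{98}$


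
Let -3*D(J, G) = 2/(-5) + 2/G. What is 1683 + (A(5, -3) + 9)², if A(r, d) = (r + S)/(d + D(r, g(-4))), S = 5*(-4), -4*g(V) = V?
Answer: 5220351/2809 ≈ 1858.4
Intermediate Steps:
g(V) = -V/4
S = -20
D(J, G) = 2/15 - 2/(3*G) (D(J, G) = -(2/(-5) + 2/G)/3 = -(2*(-⅕) + 2/G)/3 = -(-⅖ + 2/G)/3 = 2/15 - 2/(3*G))
A(r, d) = (-20 + r)/(-8/15 + d) (A(r, d) = (r - 20)/(d + 2*(-5 - ¼*(-4))/(15*((-¼*(-4))))) = (-20 + r)/(d + (2/15)*(-5 + 1)/1) = (-20 + r)/(d + (2/15)*1*(-4)) = (-20 + r)/(d - 8/15) = (-20 + r)/(-8/15 + d))
1683 + (A(5, -3) + 9)² = 1683 + (15*(-20 + 5)/(-8 + 15*(-3)) + 9)² = 1683 + (15*(-15)/(-8 - 45) + 9)² = 1683 + (15*(-15)/(-53) + 9)² = 1683 + (15*(-1/53)*(-15) + 9)² = 1683 + (225/53 + 9)² = 1683 + (702/53)² = 1683 + 492804/2809 = 5220351/2809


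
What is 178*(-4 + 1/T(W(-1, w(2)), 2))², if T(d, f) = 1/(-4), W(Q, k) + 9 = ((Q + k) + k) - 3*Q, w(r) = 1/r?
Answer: 11392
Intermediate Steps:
W(Q, k) = -9 - 2*Q + 2*k (W(Q, k) = -9 + (((Q + k) + k) - 3*Q) = -9 + ((Q + 2*k) - 3*Q) = -9 + (-2*Q + 2*k) = -9 - 2*Q + 2*k)
T(d, f) = -¼
178*(-4 + 1/T(W(-1, w(2)), 2))² = 178*(-4 + 1/(-¼))² = 178*(-4 - 4)² = 178*(-8)² = 178*64 = 11392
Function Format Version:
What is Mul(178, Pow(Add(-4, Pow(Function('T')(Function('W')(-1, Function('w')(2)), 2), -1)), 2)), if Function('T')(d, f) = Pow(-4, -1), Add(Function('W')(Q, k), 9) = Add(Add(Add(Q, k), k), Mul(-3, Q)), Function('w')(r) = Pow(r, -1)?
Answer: 11392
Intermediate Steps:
Function('W')(Q, k) = Add(-9, Mul(-2, Q), Mul(2, k)) (Function('W')(Q, k) = Add(-9, Add(Add(Add(Q, k), k), Mul(-3, Q))) = Add(-9, Add(Add(Q, Mul(2, k)), Mul(-3, Q))) = Add(-9, Add(Mul(-2, Q), Mul(2, k))) = Add(-9, Mul(-2, Q), Mul(2, k)))
Function('T')(d, f) = Rational(-1, 4)
Mul(178, Pow(Add(-4, Pow(Function('T')(Function('W')(-1, Function('w')(2)), 2), -1)), 2)) = Mul(178, Pow(Add(-4, Pow(Rational(-1, 4), -1)), 2)) = Mul(178, Pow(Add(-4, -4), 2)) = Mul(178, Pow(-8, 2)) = Mul(178, 64) = 11392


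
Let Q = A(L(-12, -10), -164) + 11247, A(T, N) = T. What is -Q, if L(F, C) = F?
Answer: -11235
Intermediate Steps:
Q = 11235 (Q = -12 + 11247 = 11235)
-Q = -1*11235 = -11235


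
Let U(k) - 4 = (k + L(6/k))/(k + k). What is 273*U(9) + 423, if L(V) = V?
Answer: 29909/18 ≈ 1661.6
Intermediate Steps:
U(k) = 4 + (k + 6/k)/(2*k) (U(k) = 4 + (k + 6/k)/(k + k) = 4 + (k + 6/k)/((2*k)) = 4 + (k + 6/k)*(1/(2*k)) = 4 + (k + 6/k)/(2*k))
273*U(9) + 423 = 273*(9/2 + 3/9²) + 423 = 273*(9/2 + 3*(1/81)) + 423 = 273*(9/2 + 1/27) + 423 = 273*(245/54) + 423 = 22295/18 + 423 = 29909/18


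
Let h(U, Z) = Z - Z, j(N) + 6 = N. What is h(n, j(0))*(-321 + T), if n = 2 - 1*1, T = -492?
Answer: 0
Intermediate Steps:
j(N) = -6 + N
n = 1 (n = 2 - 1 = 1)
h(U, Z) = 0
h(n, j(0))*(-321 + T) = 0*(-321 - 492) = 0*(-813) = 0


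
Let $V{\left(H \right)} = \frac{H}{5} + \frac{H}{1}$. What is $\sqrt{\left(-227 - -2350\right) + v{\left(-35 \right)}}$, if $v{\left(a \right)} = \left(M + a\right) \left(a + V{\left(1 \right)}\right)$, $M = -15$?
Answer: $\sqrt{3813} \approx 61.75$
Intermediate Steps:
$V{\left(H \right)} = \frac{6 H}{5}$ ($V{\left(H \right)} = H \frac{1}{5} + H 1 = \frac{H}{5} + H = \frac{6 H}{5}$)
$v{\left(a \right)} = \left(-15 + a\right) \left(\frac{6}{5} + a\right)$ ($v{\left(a \right)} = \left(-15 + a\right) \left(a + \frac{6}{5} \cdot 1\right) = \left(-15 + a\right) \left(a + \frac{6}{5}\right) = \left(-15 + a\right) \left(\frac{6}{5} + a\right)$)
$\sqrt{\left(-227 - -2350\right) + v{\left(-35 \right)}} = \sqrt{\left(-227 - -2350\right) - \left(-465 - 1225\right)} = \sqrt{\left(-227 + 2350\right) + \left(-18 + 1225 + 483\right)} = \sqrt{2123 + 1690} = \sqrt{3813}$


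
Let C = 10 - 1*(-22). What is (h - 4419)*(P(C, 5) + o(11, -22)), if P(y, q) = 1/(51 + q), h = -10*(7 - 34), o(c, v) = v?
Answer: 5107419/56 ≈ 91204.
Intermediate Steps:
C = 32 (C = 10 + 22 = 32)
h = 270 (h = -10*(-27) = 270)
(h - 4419)*(P(C, 5) + o(11, -22)) = (270 - 4419)*(1/(51 + 5) - 22) = -4149*(1/56 - 22) = -4149*(-1231/56) = 5107419/56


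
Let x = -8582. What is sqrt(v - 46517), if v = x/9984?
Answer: I*sqrt(18112938090)/624 ≈ 215.68*I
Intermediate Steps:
v = -4291/4992 (v = -8582/9984 = -8582*1/9984 = -4291/4992 ≈ -0.85958)
sqrt(v - 46517) = sqrt(-4291/4992 - 46517) = sqrt(-232217155/4992) = I*sqrt(18112938090)/624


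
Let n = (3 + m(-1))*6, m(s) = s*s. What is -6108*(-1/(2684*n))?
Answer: 509/5368 ≈ 0.094821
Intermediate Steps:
m(s) = s**2
n = 24 (n = (3 + (-1)**2)*6 = (3 + 1)*6 = 4*6 = 24)
-6108*(-1/(2684*n)) = -6108/((-2684*24)) = -6108/(-64416) = -6108*(-1/64416) = 509/5368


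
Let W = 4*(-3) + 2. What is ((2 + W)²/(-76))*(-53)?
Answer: 848/19 ≈ 44.632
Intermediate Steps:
W = -10 (W = -12 + 2 = -10)
((2 + W)²/(-76))*(-53) = ((2 - 10)²/(-76))*(-53) = ((-8)²*(-1/76))*(-53) = (64*(-1/76))*(-53) = -16/19*(-53) = 848/19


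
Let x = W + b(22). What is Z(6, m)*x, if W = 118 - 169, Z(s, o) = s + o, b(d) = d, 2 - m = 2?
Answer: -174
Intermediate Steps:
m = 0 (m = 2 - 1*2 = 2 - 2 = 0)
Z(s, o) = o + s
W = -51
x = -29 (x = -51 + 22 = -29)
Z(6, m)*x = (0 + 6)*(-29) = 6*(-29) = -174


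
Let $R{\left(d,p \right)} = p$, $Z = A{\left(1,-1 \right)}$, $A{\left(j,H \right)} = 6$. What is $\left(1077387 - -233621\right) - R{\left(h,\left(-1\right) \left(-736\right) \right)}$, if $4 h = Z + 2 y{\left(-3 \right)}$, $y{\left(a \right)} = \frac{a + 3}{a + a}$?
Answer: $1310272$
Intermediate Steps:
$y{\left(a \right)} = \frac{3 + a}{2 a}$
$Z = 6$
$h = \frac{3}{2}$ ($h = \frac{6 + 2 \frac{3 - 3}{2 \left(-3\right)}}{4} = \frac{6 + 2 \cdot \frac{1}{2} \left(- \frac{1}{3}\right) 0}{4} = \frac{6 + 2 \cdot 0}{4} = \frac{6 + 0}{4} = \frac{1}{4} \cdot 6 = \frac{3}{2} \approx 1.5$)
$\left(1077387 - -233621\right) - R{\left(h,\left(-1\right) \left(-736\right) \right)} = \left(1077387 - -233621\right) - \left(-1\right) \left(-736\right) = \left(1077387 + 233621\right) - 736 = 1311008 - 736 = 1310272$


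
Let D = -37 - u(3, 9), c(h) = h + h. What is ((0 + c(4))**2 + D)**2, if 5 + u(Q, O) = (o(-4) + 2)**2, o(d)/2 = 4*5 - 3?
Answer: 1597696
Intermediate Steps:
c(h) = 2*h
o(d) = 34 (o(d) = 2*(4*5 - 3) = 2*(20 - 3) = 2*17 = 34)
u(Q, O) = 1291 (u(Q, O) = -5 + (34 + 2)**2 = -5 + 36**2 = -5 + 1296 = 1291)
D = -1328 (D = -37 - 1*1291 = -37 - 1291 = -1328)
((0 + c(4))**2 + D)**2 = ((0 + 2*4)**2 - 1328)**2 = ((0 + 8)**2 - 1328)**2 = (8**2 - 1328)**2 = (64 - 1328)**2 = (-1264)**2 = 1597696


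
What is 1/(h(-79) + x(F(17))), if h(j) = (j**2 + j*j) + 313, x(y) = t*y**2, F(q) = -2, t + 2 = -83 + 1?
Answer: 1/12459 ≈ 8.0263e-5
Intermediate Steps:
t = -84 (t = -2 + (-83 + 1) = -2 - 82 = -84)
x(y) = -84*y**2
h(j) = 313 + 2*j**2 (h(j) = (j**2 + j**2) + 313 = 2*j**2 + 313 = 313 + 2*j**2)
1/(h(-79) + x(F(17))) = 1/((313 + 2*(-79)**2) - 84*(-2)**2) = 1/((313 + 2*6241) - 84*4) = 1/((313 + 12482) - 336) = 1/(12795 - 336) = 1/12459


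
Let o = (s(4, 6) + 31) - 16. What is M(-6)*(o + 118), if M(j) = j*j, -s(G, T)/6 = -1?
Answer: 5004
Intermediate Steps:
s(G, T) = 6 (s(G, T) = -6*(-1) = 6)
o = 21 (o = (6 + 31) - 16 = 37 - 16 = 21)
M(j) = j²
M(-6)*(o + 118) = (-6)²*(21 + 118) = 36*139 = 5004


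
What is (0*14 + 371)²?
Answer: 137641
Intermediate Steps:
(0*14 + 371)² = (0 + 371)² = 371² = 137641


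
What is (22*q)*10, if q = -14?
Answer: -3080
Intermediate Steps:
(22*q)*10 = (22*(-14))*10 = -308*10 = -3080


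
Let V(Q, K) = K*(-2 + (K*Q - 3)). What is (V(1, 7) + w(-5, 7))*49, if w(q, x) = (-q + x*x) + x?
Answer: 3675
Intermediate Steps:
w(q, x) = x + x² - q (w(q, x) = (-q + x²) + x = (x² - q) + x = x + x² - q)
V(Q, K) = K*(-5 + K*Q) (V(Q, K) = K*(-2 + (-3 + K*Q)) = K*(-5 + K*Q))
(V(1, 7) + w(-5, 7))*49 = (7*(-5 + 7*1) + (7 + 7² - 1*(-5)))*49 = (7*(-5 + 7) + (7 + 49 + 5))*49 = (7*2 + 61)*49 = (14 + 61)*49 = 75*49 = 3675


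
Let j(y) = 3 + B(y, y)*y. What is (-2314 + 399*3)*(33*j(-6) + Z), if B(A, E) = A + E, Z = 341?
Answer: -3145472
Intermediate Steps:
j(y) = 3 + 2*y² (j(y) = 3 + (y + y)*y = 3 + (2*y)*y = 3 + 2*y²)
(-2314 + 399*3)*(33*j(-6) + Z) = (-2314 + 399*3)*(33*(3 + 2*(-6)²) + 341) = (-2314 + 1197)*(33*(3 + 2*36) + 341) = -1117*(33*(3 + 72) + 341) = -1117*(33*75 + 341) = -1117*(2475 + 341) = -1117*2816 = -3145472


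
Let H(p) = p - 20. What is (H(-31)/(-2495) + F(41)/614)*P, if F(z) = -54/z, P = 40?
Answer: 4596576/6280913 ≈ 0.73183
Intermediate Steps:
H(p) = -20 + p
(H(-31)/(-2495) + F(41)/614)*P = ((-20 - 31)/(-2495) - 54/41/614)*40 = (-51*(-1/2495) - 54*1/41*(1/614))*40 = (51/2495 - 54/41*1/614)*40 = (51/2495 - 27/12587)*40 = (574572/31404565)*40 = 4596576/6280913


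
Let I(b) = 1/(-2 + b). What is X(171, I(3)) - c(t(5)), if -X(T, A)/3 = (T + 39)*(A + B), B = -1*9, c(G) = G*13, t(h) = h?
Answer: 4975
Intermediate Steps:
c(G) = 13*G
B = -9
X(T, A) = -3*(-9 + A)*(39 + T) (X(T, A) = -3*(T + 39)*(A - 9) = -3*(39 + T)*(-9 + A) = -3*(-9 + A)*(39 + T))
X(171, I(3)) - c(t(5)) = (1053 - 117/(-2 + 3) + 27*171 - 3*171/(-2 + 3)) - 13*5 = (1053 - 117/1 + 4617 - 3*171/1) - 1*65 = (1053 - 117*1 + 4617 - 3*1*171) - 65 = (1053 - 117 + 4617 - 513) - 65 = 5040 - 65 = 4975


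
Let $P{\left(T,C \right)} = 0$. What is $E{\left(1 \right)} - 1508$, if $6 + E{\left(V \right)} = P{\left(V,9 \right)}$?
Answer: $-1514$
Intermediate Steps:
$E{\left(V \right)} = -6$ ($E{\left(V \right)} = -6 + 0 = -6$)
$E{\left(1 \right)} - 1508 = -6 - 1508 = -1514$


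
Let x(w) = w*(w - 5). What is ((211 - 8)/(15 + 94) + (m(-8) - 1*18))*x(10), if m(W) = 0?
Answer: -87950/109 ≈ -806.88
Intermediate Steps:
x(w) = w*(-5 + w)
((211 - 8)/(15 + 94) + (m(-8) - 1*18))*x(10) = ((211 - 8)/(15 + 94) + (0 - 1*18))*(10*(-5 + 10)) = (203/109 + (0 - 18))*(10*5) = (203*(1/109) - 18)*50 = (203/109 - 18)*50 = -1759/109*50 = -87950/109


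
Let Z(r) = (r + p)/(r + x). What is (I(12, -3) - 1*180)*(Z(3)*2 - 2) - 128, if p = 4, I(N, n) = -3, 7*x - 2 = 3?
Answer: -5873/13 ≈ -451.77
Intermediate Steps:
x = 5/7 (x = 2/7 + (⅐)*3 = 2/7 + 3/7 = 5/7 ≈ 0.71429)
Z(r) = (4 + r)/(5/7 + r) (Z(r) = (r + 4)/(r + 5/7) = (4 + r)/(5/7 + r))
(I(12, -3) - 1*180)*(Z(3)*2 - 2) - 128 = (-3 - 1*180)*((7*(4 + 3)/(5 + 7*3))*2 - 2) - 128 = (-3 - 180)*((7*7/(5 + 21))*2 - 2) - 128 = -183*((7*7/26)*2 - 2) - 128 = -183*((7*(1/26)*7)*2 - 2) - 128 = -183*((49/26)*2 - 2) - 128 = -183*(49/13 - 2) - 128 = -183*23/13 - 128 = -4209/13 - 128 = -5873/13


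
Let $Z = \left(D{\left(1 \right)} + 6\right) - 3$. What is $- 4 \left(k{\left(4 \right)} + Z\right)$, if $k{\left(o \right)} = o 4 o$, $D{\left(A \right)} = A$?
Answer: $-272$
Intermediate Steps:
$k{\left(o \right)} = 4 o^{2}$ ($k{\left(o \right)} = 4 o o = 4 o^{2}$)
$Z = 4$ ($Z = \left(1 + 6\right) - 3 = 7 - 3 = 4$)
$- 4 \left(k{\left(4 \right)} + Z\right) = - 4 \left(4 \cdot 4^{2} + 4\right) = - 4 \left(4 \cdot 16 + 4\right) = - 4 \left(64 + 4\right) = \left(-4\right) 68 = -272$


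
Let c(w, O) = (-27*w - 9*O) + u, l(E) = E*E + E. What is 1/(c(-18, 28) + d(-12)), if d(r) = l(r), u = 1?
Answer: 1/367 ≈ 0.0027248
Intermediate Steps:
l(E) = E + E² (l(E) = E² + E = E + E²)
c(w, O) = 1 - 27*w - 9*O (c(w, O) = (-27*w - 9*O) + 1 = 1 - 27*w - 9*O)
d(r) = r*(1 + r)
1/(c(-18, 28) + d(-12)) = 1/((1 - 27*(-18) - 9*28) - 12*(1 - 12)) = 1/((1 + 486 - 252) - 12*(-11)) = 1/(235 + 132) = 1/367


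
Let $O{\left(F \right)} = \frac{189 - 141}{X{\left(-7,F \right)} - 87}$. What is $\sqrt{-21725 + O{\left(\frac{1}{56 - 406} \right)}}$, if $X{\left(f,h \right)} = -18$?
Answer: $\frac{i \sqrt{26613685}}{35} \approx 147.4 i$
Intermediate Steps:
$O{\left(F \right)} = - \frac{16}{35}$ ($O{\left(F \right)} = \frac{189 - 141}{-18 - 87} = \frac{48}{-105} = 48 \left(- \frac{1}{105}\right) = - \frac{16}{35}$)
$\sqrt{-21725 + O{\left(\frac{1}{56 - 406} \right)}} = \sqrt{-21725 - \frac{16}{35}} = \sqrt{- \frac{760391}{35}} = \frac{i \sqrt{26613685}}{35}$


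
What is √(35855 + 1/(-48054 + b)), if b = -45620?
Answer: √314621109192306/93674 ≈ 189.35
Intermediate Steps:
√(35855 + 1/(-48054 + b)) = √(35855 + 1/(-48054 - 45620)) = √(35855 + 1/(-93674)) = √(35855 - 1/93674) = √(3358681269/93674) = √314621109192306/93674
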